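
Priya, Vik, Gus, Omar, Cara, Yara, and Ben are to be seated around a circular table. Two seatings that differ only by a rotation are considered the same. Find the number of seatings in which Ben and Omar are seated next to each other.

Glue Ben and Omar into a block (2 internal orders). Seating 6 units around a circle gives (5)! arrangements.
So 2 × (5)! = 2 × 120 = 240.

240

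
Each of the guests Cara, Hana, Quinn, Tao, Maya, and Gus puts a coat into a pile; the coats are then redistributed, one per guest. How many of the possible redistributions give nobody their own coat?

265

Let Aᵢ be the assignments in which guest i gets their own coat. We want the size of the complement of A₁∪…∪A_6.
By inclusion–exclusion this is Σ_{j=0}^{6} (−1)^j C(6,j)·(6−j)!.
Computing: 720 − 720 + 360 − 120 + 30 − 6 + 1 = 265.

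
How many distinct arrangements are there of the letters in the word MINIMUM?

420

MINIMUM has 7 letters with I appearing twice and M appearing 3 times.
So there are 7! / (3!·2!) = 420 distinguishable arrangements.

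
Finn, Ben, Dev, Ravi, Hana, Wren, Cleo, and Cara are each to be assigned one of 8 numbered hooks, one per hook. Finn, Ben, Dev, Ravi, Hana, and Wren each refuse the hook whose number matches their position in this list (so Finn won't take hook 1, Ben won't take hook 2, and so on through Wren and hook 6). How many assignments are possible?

18806

Let Aᵢ (for 1 ≤ i ≤ 6) be the placements that put person i in their forbidden hook. Any j of these fix j positions, leaving (8−j)! ways to fill the rest, and there are C(6,j) ways to pick which j.
By inclusion–exclusion, the number of valid placements is Σ_{j=0}^{6} (−1)^j C(6,j)·(8−j)!.
Computing: 40320 − 30240 + 10800 − 2400 + 360 − 36 + 2 = 18806.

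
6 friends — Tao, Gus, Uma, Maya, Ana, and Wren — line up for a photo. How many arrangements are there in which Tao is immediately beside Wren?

240

Place the 4 others and the Tao-Wren pair as 5 objects in a line; the pair has 2 internal arrangements.
That gives 2 × 5! = 2 × 120 = 240.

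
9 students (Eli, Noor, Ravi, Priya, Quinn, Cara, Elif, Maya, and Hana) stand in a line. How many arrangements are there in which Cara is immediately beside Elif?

80640

Treat {Cara, Elif} as a single unit. There are 8 units to order, and the pair itself can be ordered 2 ways.
That gives 2 × 8! = 2 × 40320 = 80640.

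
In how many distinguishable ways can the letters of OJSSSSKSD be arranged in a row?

3024

OJSSSSKSD has 9 letters with S appearing 5 times.
So there are 9! / (5!) = 3024 distinguishable arrangements.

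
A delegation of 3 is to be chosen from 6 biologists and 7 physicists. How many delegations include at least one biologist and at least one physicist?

231

Unrestricted: C(13,3) = 286 ways to pick any 3 of the 13.
Subtract selections that omit an entire group: no biologists → C(7,3) = 35; no physicists → C(6,3) = 20.
Both groups omitted at once is impossible, so 286 − 55 = 231.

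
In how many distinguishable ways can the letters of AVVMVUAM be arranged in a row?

AVVMVUAM has 8 letters with A appearing twice, M appearing twice, and V appearing 3 times.
The number of distinct arrangements is 8!/(3!·2!·2!) = 40320/24 = 1680.

1680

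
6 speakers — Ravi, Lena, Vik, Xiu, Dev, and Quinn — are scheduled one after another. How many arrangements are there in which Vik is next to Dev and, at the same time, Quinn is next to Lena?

Treat {Vik,Dev} as one block (2 orders) and {Quinn,Lena} as another (2 orders).
That leaves 4 units to arrange: 2 × 2 × 4! = 4 × 24 = 96.

96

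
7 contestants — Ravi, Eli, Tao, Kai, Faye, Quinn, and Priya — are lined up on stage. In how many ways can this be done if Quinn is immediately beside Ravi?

Glue Quinn and Ravi into one block (2 internal orders), leaving 6 units to arrange in a row.
So the count is 2·(6)! = 1440.

1440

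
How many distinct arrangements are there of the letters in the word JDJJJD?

JDJJJD has 6 letters with D appearing twice and J appearing 4 times.
So there are 6! / (4!·2!) = 15 distinguishable arrangements.

15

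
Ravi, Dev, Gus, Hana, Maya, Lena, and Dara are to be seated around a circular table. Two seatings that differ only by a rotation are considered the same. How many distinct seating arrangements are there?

720

Around a circle, 7 distinct people have 7!/7 = (6)! = 720 rotationally distinct seatings.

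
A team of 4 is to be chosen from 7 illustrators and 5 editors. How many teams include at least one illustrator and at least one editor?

455

With no constraint there are C(12,4) = 495 possible selections.
Subtract selections that omit an entire group: no illustrators → C(5,4) = 5; no editors → C(7,4) = 35.
Both groups omitted at once is impossible, so 495 − 40 = 455.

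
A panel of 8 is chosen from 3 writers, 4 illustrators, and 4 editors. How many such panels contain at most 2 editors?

Split by how many editors are chosen (0 through 2).
Sum: C(4,0)·C(7,8) + C(4,1)·C(7,7) + C(4,2)·C(7,6) = 0 + 4 + 42 = 46.

46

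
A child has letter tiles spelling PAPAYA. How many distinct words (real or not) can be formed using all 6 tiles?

The 6 letters of PAPAYA have repeats: A appearing 3 times and P appearing twice.
The number of distinct arrangements is 6!/(3!·2!) = 720/12 = 60.

60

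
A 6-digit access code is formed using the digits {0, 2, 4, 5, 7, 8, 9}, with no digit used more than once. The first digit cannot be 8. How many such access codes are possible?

4320

The first digit has 7−1 = 6 choices (anything except 8).
The remaining 5 digits are filled from the other 6 symbols without repetition: 6 × 5 × 4 × 3 × 2 = 720.
Total: 6 × 720 = 4320.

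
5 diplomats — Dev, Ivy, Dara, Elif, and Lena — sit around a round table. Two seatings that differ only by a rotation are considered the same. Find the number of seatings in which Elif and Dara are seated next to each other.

12

Treat {Elif, Dara} as one unit (2 internal orders) and seat the resulting 4 units around the table: (3)! circular arrangements.
So 2 × (3)! = 2 × 6 = 12.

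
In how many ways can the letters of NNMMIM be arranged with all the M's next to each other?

Treat the 3 copies of M as a single block. The multiset to arrange is then {MMM, I, N, N}, 4 items in all.
That gives (4)!/(2!) = 12 arrangements.

12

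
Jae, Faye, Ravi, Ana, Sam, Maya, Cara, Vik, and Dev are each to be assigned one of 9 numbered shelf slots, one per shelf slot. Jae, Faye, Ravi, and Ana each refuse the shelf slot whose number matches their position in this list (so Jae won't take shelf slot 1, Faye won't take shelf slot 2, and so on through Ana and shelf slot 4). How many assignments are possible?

229080

Let Aᵢ (for 1 ≤ i ≤ 4) be the placements that put person i in their forbidden shelf slot. Any j of these fix j positions, leaving (9−j)! ways to fill the rest, and there are C(4,j) ways to pick which j.
By inclusion–exclusion, the number of valid placements is Σ_{j=0}^{4} (−1)^j C(4,j)·(9−j)!.
Computing: 362880 − 161280 + 30240 − 2880 + 120 = 229080.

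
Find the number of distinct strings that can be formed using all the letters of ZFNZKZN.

420

ZFNZKZN has 7 letters with N appearing twice and Z appearing 3 times.
Dividing 7! = 5040 by 3!·2! = 12 for the repeated letters gives 420.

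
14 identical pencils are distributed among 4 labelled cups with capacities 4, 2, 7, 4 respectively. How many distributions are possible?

19

Without the upper bounds there are C(17,3) = 680 ways to split 14 among 4 cups.
Subtract solutions that violate a single cap (substitute x_i' = x_i − (cap_i+1)): x_1 ≥ 5 gives C(12,3) = 220; x_2 ≥ 3 gives C(14,3) = 364; x_3 ≥ 8 gives C(9,3) = 84; x_4 ≥ 5 gives C(12,3) = 220. Together 888.
Add back pairs where two caps are both exceeded: 84 + 4 + 35 + 20 + 84 + 4 = 231.
Subtract triples: 0 + 4 + 0 + 0 = 4.
By inclusion–exclusion the count is 680 − 888 + 231 − 4 = 19.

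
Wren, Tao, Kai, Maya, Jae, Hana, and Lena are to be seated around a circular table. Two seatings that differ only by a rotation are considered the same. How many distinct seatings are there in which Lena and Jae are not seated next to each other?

480

Without the restriction there are (6)! = 720 seatings.
Seatings with Lena beside Jae: treat them as a block with 2 internal orders, giving 2 × (5)! = 240.
Subtracting, 720 − 240 = 480.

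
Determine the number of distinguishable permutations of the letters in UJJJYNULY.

15120

The 9 letters of UJJJYNULY have repeats: J appearing 3 times, U appearing twice, and Y appearing twice.
Dividing 9! = 362880 by 3!·2!·2! = 24 for the repeated letters gives 15120.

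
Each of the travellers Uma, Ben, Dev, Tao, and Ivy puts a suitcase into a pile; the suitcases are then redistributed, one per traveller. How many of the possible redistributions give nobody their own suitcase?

Let Aᵢ be the assignments in which traveller i gets their own suitcase. We want the size of the complement of A₁∪…∪A_5.
By inclusion–exclusion this is Σ_{j=0}^{5} (−1)^j C(5,j)·(5−j)!.
Computing: 120 − 120 + 60 − 20 + 5 − 1 = 44.

44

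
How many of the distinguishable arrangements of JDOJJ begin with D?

With the first slot taken by D, it remains to arrange the other 4 letters (JOJJ).
Those 4 letters have J appearing 3 times, giving (4)!/(3!) = 4.

4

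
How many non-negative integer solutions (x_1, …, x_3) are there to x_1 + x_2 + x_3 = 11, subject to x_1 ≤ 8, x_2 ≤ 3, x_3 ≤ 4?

14

Without the upper bounds there are C(13,2) = 78 ways to split 11 among 3 variables.
Subtract solutions that violate a single cap (substitute x_i' = x_i − (cap_i+1)): x_1 ≥ 9 gives C(4,2) = 6; x_2 ≥ 4 gives C(9,2) = 36; x_3 ≥ 5 gives C(8,2) = 28. Together 70.
Add back pairs where two caps are both exceeded: 0 + 0 + 6 = 6.
By inclusion–exclusion the count is 78 − 70 + 6 = 14.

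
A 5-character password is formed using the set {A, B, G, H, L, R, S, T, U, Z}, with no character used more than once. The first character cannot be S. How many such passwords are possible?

The first character has 10−1 = 9 choices (anything except S).
The remaining 4 characters are filled from the other 9 symbols without repetition: 9 × 8 × 7 × 6 = 3024.
Total: 9 × 3024 = 27216.

27216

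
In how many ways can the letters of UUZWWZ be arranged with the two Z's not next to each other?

Total arrangements of UUZWWZ: 6!/(2!·2!·2!) = 90.
Arrangements with the Z's together: treat ZZ as one letter, giving (5)!/(2!·2!) = 30.
Hence 90 − 30 = 60.

60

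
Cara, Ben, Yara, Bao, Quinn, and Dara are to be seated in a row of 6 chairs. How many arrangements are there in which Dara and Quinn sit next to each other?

240

Glue Dara and Quinn into one block (2 internal orders), leaving 5 units to arrange in a row.
So the count is 2·(5)! = 240.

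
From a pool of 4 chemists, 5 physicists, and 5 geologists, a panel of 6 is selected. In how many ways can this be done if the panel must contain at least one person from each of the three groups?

With no constraint there are C(14,6) = 3003 possible selections.
Selections missing a whole group: no chemists → C(10,6) = 210; no physicists → C(9,6) = 84; no geologists → C(9,6) = 84.
Add back selections omitting two groups (i.e. drawn from a single group): C(4,6) + C(5,6) + C(5,6) = 0.
By inclusion–exclusion: 3003 − 378 + 0 = 2625.

2625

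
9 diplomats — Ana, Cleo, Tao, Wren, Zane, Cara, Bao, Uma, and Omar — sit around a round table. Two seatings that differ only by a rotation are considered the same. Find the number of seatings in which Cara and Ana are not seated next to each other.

All circular seatings of 9 people number (8)! = 40320.
Seatings with Cara beside Ana: treat them as a block with 2 internal orders, giving 2 × (7)! = 10080.
Subtracting, 40320 − 10080 = 30240.

30240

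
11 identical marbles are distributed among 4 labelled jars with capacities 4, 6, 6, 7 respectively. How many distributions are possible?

Ignoring the caps, the number of non-negative solutions to x_1+…+x_4 = 11 is C(14,3) = 364.
Subtract solutions that violate a single cap (substitute x_i' = x_i − (cap_i+1)): x_1 ≥ 5 gives C(9,3) = 84; x_2 ≥ 7 gives C(7,3) = 35; x_3 ≥ 7 gives C(7,3) = 35; x_4 ≥ 8 gives C(6,3) = 20. Together 174.
No two caps can be exceeded simultaneously, so the pair terms are all 0.
By inclusion–exclusion the count is 364 − 174 + 0 = 190.

190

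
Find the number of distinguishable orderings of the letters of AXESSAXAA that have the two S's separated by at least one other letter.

Total arrangements of AXESSAXAA: 9!/(4!·2!·2!) = 3780.
If the two S's are adjacent, glue them into one block, leaving 8 items to arrange: (8)!/(4!·2!) = 840 ways.
Subtracting, 3780 − 840 = 2940 arrangements keep the S's apart.

2940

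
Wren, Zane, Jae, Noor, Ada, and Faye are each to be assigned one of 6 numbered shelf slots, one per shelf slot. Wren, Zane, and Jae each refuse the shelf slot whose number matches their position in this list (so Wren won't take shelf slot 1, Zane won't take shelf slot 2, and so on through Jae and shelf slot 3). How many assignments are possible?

426

Let Aᵢ (for i ∈ {1, 2, 3}) be the placements that put person i in their forbidden shelf slot. Any j of these fix j positions, leaving (6−j)! ways to fill the rest, and there are C(3,j) ways to pick which j.
By inclusion–exclusion, the number of valid placements is Σ_{j=0}^{3} (−1)^j C(3,j)·(6−j)!.
Computing: 720 − 360 + 72 − 6 = 426.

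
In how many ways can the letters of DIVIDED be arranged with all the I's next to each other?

Treat the 2 copies of I as a single block. The multiset to arrange is then {II, D, D, D, E, V}, 6 items in all.
That gives (6)!/(3!) = 120 arrangements.

120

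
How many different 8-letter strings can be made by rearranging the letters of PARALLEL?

3360

PARALLEL has 8 letters with A appearing twice and L appearing 3 times.
So there are 8! / (3!·2!) = 3360 distinguishable arrangements.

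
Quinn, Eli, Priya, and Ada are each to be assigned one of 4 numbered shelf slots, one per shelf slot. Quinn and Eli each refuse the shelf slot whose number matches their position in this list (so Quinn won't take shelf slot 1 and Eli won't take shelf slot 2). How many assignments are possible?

14

Let Aᵢ (for i ∈ {1, 2}) be the placements that put person i in their forbidden shelf slot. Any j of these fix j positions, leaving (4−j)! ways to fill the rest, and there are C(2,j) ways to pick which j.
By inclusion–exclusion, the number of valid placements is Σ_{j=0}^{2} (−1)^j C(2,j)·(4−j)!.
Computing: 24 − 12 + 2 = 14.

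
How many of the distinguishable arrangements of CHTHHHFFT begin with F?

With the first slot taken by F, it remains to arrange the other 8 letters (CHTHHHFT).
Those 8 letters have H appearing 4 times and T appearing twice, giving (8)!/(4!·2!) = 840.

840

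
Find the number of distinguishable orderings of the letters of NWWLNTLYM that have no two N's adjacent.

Total arrangements of NWWLNTLYM: 9!/(2!·2!·2!) = 45360.
Arrangements with the N's together: treat NN as one letter, giving (8)!/(2!·2!) = 10080.
Hence 45360 − 10080 = 35280.

35280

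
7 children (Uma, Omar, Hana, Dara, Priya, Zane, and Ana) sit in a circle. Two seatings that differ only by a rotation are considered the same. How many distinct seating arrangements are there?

Fix one person's seat to break rotational symmetry; the remaining 6 people can be arranged in (6)! = 720 ways.

720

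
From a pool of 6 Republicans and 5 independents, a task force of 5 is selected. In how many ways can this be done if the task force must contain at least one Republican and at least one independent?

Unrestricted: C(11,5) = 462 ways to pick any 5 of the 11.
Subtract selections that omit an entire group: no Republicans → C(5,5) = 1; no independents → C(6,5) = 6.
Both groups omitted at once is impossible, so 462 − 7 = 455.

455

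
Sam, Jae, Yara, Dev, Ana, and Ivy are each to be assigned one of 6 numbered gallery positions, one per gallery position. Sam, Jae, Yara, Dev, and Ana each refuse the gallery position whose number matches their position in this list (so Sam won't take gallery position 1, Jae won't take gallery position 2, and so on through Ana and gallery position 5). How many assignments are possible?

309

Let Aᵢ (for 1 ≤ i ≤ 5) be the placements that put person i in their forbidden gallery position. Any j of these fix j positions, leaving (6−j)! ways to fill the rest, and there are C(5,j) ways to pick which j.
By inclusion–exclusion, the number of valid placements is Σ_{j=0}^{5} (−1)^j C(5,j)·(6−j)!.
Computing: 720 − 600 + 240 − 60 + 10 − 1 = 309.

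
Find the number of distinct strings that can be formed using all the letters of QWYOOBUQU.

QWYOOBUQU has 9 letters with O appearing twice, Q appearing twice, and U appearing twice.
So there are 9! / (2!·2!·2!) = 45360 distinguishable arrangements.

45360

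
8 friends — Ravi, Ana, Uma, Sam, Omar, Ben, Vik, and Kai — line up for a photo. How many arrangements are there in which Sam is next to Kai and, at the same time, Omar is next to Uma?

Treat {Sam,Kai} as one block (2 orders) and {Omar,Uma} as another (2 orders).
That leaves 6 units to arrange: 2 × 2 × 6! = 4 × 720 = 2880.

2880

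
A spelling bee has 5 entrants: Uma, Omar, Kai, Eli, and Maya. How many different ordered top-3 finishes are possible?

60

This is an ordered selection of 3 from 5: P(5,3).
That gives 5 × 4 × 3 = 60.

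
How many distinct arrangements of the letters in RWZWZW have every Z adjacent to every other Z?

20

Treat the 2 copies of Z as a single block. The multiset to arrange is then {ZZ, R, W, W, W}, 5 items in all.
That gives (5)!/(3!) = 20 arrangements.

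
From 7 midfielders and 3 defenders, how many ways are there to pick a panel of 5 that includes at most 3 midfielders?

Split by how many midfielders are chosen (0 through 3).
Sum: C(7,0)·C(3,5) + C(7,1)·C(3,4) + C(7,2)·C(3,3) + C(7,3)·C(3,2) = 0 + 0 + 21 + 105 = 126.

126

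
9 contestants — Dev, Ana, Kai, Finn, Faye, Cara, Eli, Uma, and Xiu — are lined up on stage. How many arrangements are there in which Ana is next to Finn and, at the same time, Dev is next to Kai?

Treat {Ana,Finn} as one block (2 orders) and {Dev,Kai} as another (2 orders).
That leaves 7 units to arrange: 2 × 2 × 7! = 4 × 5040 = 20160.

20160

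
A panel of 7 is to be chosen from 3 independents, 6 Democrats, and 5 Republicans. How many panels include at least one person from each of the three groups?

With no constraint there are C(14,7) = 3432 possible selections.
Selections missing a whole group: no independents → C(11,7) = 330; no Democrats → C(8,7) = 8; no Republicans → C(9,7) = 36.
Add back selections omitting two groups (i.e. drawn from a single group): C(3,7) + C(6,7) + C(5,7) = 0.
By inclusion–exclusion: 3432 − 374 + 0 = 3058.

3058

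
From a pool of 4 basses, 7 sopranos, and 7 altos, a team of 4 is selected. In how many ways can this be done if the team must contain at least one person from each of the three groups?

1470

Total 4-person selections from all 18: C(18,4) = 3060.
Selections missing a whole group: no basses → C(14,4) = 1001; no sopranos → C(11,4) = 330; no altos → C(11,4) = 330.
Add back selections omitting two groups (i.e. drawn from a single group): C(4,4) + C(7,4) + C(7,4) = 71.
By inclusion–exclusion: 3060 − 1661 + 71 = 1470.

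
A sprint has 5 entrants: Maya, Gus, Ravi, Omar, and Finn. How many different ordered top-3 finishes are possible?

There are 5 choices for 1st place, 4 for 2nd, and 3 for 3rd.
That gives 5 × 4 × 3 = 60.

60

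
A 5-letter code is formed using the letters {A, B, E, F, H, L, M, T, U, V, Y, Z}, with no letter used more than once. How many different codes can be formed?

With no repetition, fill the 5 letters in order: 12 choices, then 11, down to 8.
12 × 11 × 10 × 9 × 8 = 95040.

95040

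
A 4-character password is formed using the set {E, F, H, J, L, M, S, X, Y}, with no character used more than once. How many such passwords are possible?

3024

This is a permutation of 4 out of 9: P(9,4) = 9!/5!.
That product is 9 × 8 × 7 × 6 = 3024.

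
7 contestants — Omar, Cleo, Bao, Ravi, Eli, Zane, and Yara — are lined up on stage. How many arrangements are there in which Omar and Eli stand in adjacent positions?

1440

Place the 5 others and the Omar-Eli pair as 6 objects in a line; the pair has 2 internal arrangements.
That gives 2 × 6! = 2 × 720 = 1440.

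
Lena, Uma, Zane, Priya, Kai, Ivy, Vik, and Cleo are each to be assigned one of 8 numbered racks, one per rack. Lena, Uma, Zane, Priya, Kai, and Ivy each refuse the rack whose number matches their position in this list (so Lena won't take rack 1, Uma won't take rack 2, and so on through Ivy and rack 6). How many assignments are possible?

18806

Let Aᵢ (for 1 ≤ i ≤ 6) be the placements that put person i in their forbidden rack. Any j of these fix j positions, leaving (8−j)! ways to fill the rest, and there are C(6,j) ways to pick which j.
By inclusion–exclusion, the number of valid placements is Σ_{j=0}^{6} (−1)^j C(6,j)·(8−j)!.
Computing: 40320 − 30240 + 10800 − 2400 + 360 − 36 + 2 = 18806.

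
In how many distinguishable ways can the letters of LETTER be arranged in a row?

180

LETTER has 6 letters with E appearing twice and T appearing twice.
So there are 6! / (2!·2!) = 180 distinguishable arrangements.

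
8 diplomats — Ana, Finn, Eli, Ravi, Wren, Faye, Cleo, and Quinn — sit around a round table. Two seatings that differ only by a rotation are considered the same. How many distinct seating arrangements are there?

Seat Ana anywhere (absorbing the rotational symmetry), then permute the other 7: (7)! = 5040.

5040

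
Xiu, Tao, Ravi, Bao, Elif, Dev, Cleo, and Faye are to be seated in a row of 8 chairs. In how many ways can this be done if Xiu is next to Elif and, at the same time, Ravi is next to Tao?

2880

Treat {Xiu,Elif} as one block (2 orders) and {Ravi,Tao} as another (2 orders).
That leaves 6 units to arrange: 2 × 2 × 6! = 4 × 720 = 2880.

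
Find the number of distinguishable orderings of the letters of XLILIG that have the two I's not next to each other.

120

There are 6!/(2!·2!) = 180 arrangements of XLILIG in total.
If the two I's are adjacent, glue them into one block, leaving 5 items to arrange: (5)!/(2!) = 60 ways.
Hence 180 − 60 = 120.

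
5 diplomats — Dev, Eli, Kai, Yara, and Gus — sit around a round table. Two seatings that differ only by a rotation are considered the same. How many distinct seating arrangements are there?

24

Fix one person's seat to break rotational symmetry; the remaining 4 people can be arranged in (4)! = 24 ways.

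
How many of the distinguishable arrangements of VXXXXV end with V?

5

Fix V in the last position and arrange the remaining 5 letters.
Those 5 letters have X appearing 4 times, giving (5)!/(4!) = 5.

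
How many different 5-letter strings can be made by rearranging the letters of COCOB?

Letter multiplicities in COCOB: B×1, C×2, O×2.
Dividing 5! = 120 by 2!·2! = 4 for the repeated letters gives 30.

30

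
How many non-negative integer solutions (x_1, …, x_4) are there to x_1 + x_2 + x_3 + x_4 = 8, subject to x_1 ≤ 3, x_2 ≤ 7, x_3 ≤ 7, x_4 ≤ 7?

Without the upper bounds there are C(11,3) = 165 ways to split 8 among 4 variables.
Subtract solutions that violate a single cap (substitute x_i' = x_i − (cap_i+1)): x_1 ≥ 4 gives C(7,3) = 35; x_2 ≥ 8 gives C(3,3) = 1; x_3 ≥ 8 gives C(3,3) = 1; x_4 ≥ 8 gives C(3,3) = 1. Together 38.
No two caps can be exceeded simultaneously, so the pair terms are all 0.
By inclusion–exclusion the count is 165 − 38 + 0 = 127.

127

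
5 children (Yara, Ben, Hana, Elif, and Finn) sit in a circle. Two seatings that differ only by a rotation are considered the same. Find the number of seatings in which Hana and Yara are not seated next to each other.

All circular seatings of 5 people number (4)! = 24.
Those with Hana next to Yara: fuse the pair into one unit and seat 4 units around a circle — 2·(3)! = 12.
Subtracting, 24 − 12 = 12.

12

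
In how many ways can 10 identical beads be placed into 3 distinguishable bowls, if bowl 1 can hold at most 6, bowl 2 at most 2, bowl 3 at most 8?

18

Without the upper bounds there are C(12,2) = 66 ways to split 10 among 3 bowls.
Subtract solutions that violate a single cap (substitute x_i' = x_i − (cap_i+1)): x_1 ≥ 7 gives C(5,2) = 10; x_2 ≥ 3 gives C(9,2) = 36; x_3 ≥ 9 gives C(3,2) = 3. Together 49.
Add back pairs where two caps are both exceeded: 1 + 0 + 0 = 1.
By inclusion–exclusion the count is 66 − 49 + 1 = 18.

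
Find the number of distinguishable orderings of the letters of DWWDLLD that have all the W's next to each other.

Treat the 2 copies of W as a single block. The multiset to arrange is then {WW, D, D, D, L, L}, 6 items in all.
That gives (6)!/(3!·2!) = 60 arrangements.

60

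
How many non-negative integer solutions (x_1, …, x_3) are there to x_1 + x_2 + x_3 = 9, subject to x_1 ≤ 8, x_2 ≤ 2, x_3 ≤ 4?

14

Ignoring the caps, the number of non-negative solutions to x_1+…+x_3 = 9 is C(11,2) = 55.
Subtract solutions that violate a single cap (substitute x_i' = x_i − (cap_i+1)): x_1 ≥ 9 gives C(2,2) = 1; x_2 ≥ 3 gives C(8,2) = 28; x_3 ≥ 5 gives C(6,2) = 15. Together 44.
Add back pairs where two caps are both exceeded: 0 + 0 + 3 = 3.
By inclusion–exclusion the count is 55 − 44 + 3 = 14.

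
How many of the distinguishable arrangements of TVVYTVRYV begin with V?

1680

Fix V in the first position and arrange the remaining 8 letters.
Those 8 letters have T appearing twice, V appearing 3 times, and Y appearing twice, giving (8)!/(3!·2!·2!) = 1680.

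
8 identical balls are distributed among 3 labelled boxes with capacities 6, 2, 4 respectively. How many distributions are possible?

12

By stars and bars, unrestricted non-negative solutions to x_1+…+x_3 = 8 number C(8+2,2) = 45.
Subtract solutions that violate a single cap (substitute x_i' = x_i − (cap_i+1)): x_1 ≥ 7 gives C(3,2) = 3; x_2 ≥ 3 gives C(7,2) = 21; x_3 ≥ 5 gives C(5,2) = 10. Together 34.
Add back pairs where two caps are both exceeded: 0 + 0 + 1 = 1.
By inclusion–exclusion the count is 45 − 34 + 1 = 12.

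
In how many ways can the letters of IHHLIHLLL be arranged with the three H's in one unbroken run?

Treat the 3 copies of H as a single block. The multiset to arrange is then {HHH, I, I, L, L, L, L}, 7 items in all.
That gives (7)!/(4!·2!) = 105 arrangements.

105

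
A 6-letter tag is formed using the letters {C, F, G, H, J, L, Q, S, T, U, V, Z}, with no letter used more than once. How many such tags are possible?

665280

With no repetition, fill the 6 letters in order: 12 choices, then 11, down to 7.
That product is 12 × 11 × 10 × 9 × 8 × 7 = 665280.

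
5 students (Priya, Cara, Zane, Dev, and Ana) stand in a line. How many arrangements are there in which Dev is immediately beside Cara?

Place the 3 others and the Dev-Cara pair as 4 objects in a line; the pair has 2 internal arrangements.
So the count is 2·(4)! = 48.

48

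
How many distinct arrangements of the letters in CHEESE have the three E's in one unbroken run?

Treat the 3 copies of E as a single block. The multiset to arrange is then {EEE, C, H, S}, 4 items in all.
All 4 items are distinct, so there are (4)! = 24 arrangements.

24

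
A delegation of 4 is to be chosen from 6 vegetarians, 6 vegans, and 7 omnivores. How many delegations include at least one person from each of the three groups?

2016

Unrestricted: C(19,4) = 3876 ways to pick any 4 of the 19.
Subtract selections that omit an entire group: no vegetarians → C(13,4) = 715; no vegans → C(13,4) = 715; no omnivores → C(12,4) = 495.
Add back selections omitting two groups (i.e. drawn from a single group): C(6,4) + C(6,4) + C(7,4) = 65.
By inclusion–exclusion: 3876 − 1925 + 65 = 2016.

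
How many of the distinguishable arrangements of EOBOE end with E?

12

Fix E in the last position and arrange the remaining 4 letters.
Those 4 letters have O appearing twice, giving (4)!/(2!) = 12.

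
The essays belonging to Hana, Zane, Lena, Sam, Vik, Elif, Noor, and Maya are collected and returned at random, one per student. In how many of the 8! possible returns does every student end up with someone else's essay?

Let Aᵢ be the assignments in which student i gets their own essay. We want the size of the complement of A₁∪…∪A_8.
By inclusion–exclusion this is Σ_{j=0}^{8} (−1)^j C(8,j)·(8−j)!.
Computing: 40320 − 40320 + 20160 − 6720 + 1680 − 336 + 56 − 8 + 1 = 14833.

14833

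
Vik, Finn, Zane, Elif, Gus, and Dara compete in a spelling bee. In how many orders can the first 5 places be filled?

720

This is an ordered selection of 5 from 6: P(6,5).
That gives 6 × 5 × 4 × 3 × 2 = 720.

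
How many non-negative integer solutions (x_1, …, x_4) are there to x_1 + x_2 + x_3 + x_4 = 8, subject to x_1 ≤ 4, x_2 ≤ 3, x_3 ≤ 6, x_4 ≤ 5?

Ignoring the caps, the number of non-negative solutions to x_1+…+x_4 = 8 is C(11,3) = 165.
Subtract solutions that violate a single cap (substitute x_i' = x_i − (cap_i+1)): x_1 ≥ 5 gives C(6,3) = 20; x_2 ≥ 4 gives C(7,3) = 35; x_3 ≥ 7 gives C(4,3) = 4; x_4 ≥ 6 gives C(5,3) = 10. Together 69.
No two caps can be exceeded simultaneously, so the pair terms are all 0.
By inclusion–exclusion the count is 165 − 69 + 0 = 96.

96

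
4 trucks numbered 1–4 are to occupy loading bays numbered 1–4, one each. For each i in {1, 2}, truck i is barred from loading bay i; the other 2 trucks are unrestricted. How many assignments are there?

14

Let Aᵢ (for i ∈ {1, 2}) be the placements that put truck i in its forbidden loading bay. Any j of these fix j positions, leaving (4−j)! ways to fill the rest, and there are C(2,j) ways to pick which j.
By inclusion–exclusion, the number of valid placements is Σ_{j=0}^{2} (−1)^j C(2,j)·(4−j)!.
Computing: 24 − 12 + 2 = 14.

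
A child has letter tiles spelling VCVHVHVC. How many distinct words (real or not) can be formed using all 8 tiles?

Letter multiplicities in VCVHVHVC: C×2, H×2, V×4.
Dividing 8! = 40320 by 4!·2!·2! = 96 for the repeated letters gives 420.

420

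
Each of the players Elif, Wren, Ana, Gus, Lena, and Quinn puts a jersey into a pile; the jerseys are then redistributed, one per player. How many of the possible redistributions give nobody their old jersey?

265

This is the derangement count D_6: permutations of 6 items with no fixed point.
By inclusion–exclusion this is Σ_{j=0}^{6} (−1)^j C(6,j)·(6−j)!.
Computing: 720 − 720 + 360 − 120 + 30 − 6 + 1 = 265.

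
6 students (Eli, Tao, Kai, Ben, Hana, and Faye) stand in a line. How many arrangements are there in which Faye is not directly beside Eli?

480

Of the 6! = 720 arrangements, those with Faye and Eli adjacent number 2 × 5! = 240 (treat the pair as a block with 2 internal orders).
So 720 − 240 = 480 arrangements keep them apart.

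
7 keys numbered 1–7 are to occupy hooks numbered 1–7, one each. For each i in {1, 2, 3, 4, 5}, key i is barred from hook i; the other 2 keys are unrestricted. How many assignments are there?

2428

Let Aᵢ (for 1 ≤ i ≤ 5) be the placements that put key i in its forbidden hook. Any j of these fix j positions, leaving (7−j)! ways to fill the rest, and there are C(5,j) ways to pick which j.
By inclusion–exclusion, the number of valid placements is Σ_{j=0}^{5} (−1)^j C(5,j)·(7−j)!.
Computing: 5040 − 3600 + 1200 − 240 + 30 − 2 = 2428.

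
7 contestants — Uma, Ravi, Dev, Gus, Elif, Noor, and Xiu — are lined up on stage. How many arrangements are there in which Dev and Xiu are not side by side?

3600

Of the 7! = 5040 arrangements, those with Dev and Xiu adjacent number 2 × 6! = 1440 (treat the pair as a block with 2 internal orders).
Complementary counting: 5040 − 1440 = 3600.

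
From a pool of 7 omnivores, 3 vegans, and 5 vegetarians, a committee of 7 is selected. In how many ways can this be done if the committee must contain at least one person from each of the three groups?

5516

Total 7-person selections from all 15: C(15,7) = 6435.
Selections missing a whole group: no omnivores → C(8,7) = 8; no vegans → C(12,7) = 792; no vegetarians → C(10,7) = 120.
Add back selections omitting two groups (i.e. drawn from a single group): C(7,7) + C(3,7) + C(5,7) = 1.
By inclusion–exclusion: 6435 − 920 + 1 = 5516.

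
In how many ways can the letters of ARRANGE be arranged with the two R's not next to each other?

Total arrangements of ARRANGE: 7!/(2!·2!) = 1260.
Arrangements with the R's together: treat RR as one letter, giving (6)!/(2!) = 360.
Subtracting, 1260 − 360 = 900 arrangements keep the R's apart.

900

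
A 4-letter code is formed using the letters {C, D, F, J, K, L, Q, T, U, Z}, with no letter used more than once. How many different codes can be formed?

This is a permutation of 4 out of 10: P(10,4) = 10!/6!.
That product is 10 × 9 × 8 × 7 = 5040.

5040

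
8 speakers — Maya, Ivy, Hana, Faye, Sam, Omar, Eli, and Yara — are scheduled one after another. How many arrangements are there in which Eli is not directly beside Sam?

Of the 8! = 40320 arrangements, those with Eli and Sam adjacent number 2 × 7! = 10080 (treat the pair as a block with 2 internal orders).
So 40320 − 10080 = 30240 arrangements keep them apart.

30240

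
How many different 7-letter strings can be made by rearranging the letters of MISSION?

1260

The 7 letters of MISSION have repeats: I appearing twice and S appearing twice.
Dividing 7! = 5040 by 2!·2! = 4 for the repeated letters gives 1260.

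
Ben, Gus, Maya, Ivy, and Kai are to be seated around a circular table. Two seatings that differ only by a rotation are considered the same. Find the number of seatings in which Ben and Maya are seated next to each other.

12

Treat {Ben, Maya} as one unit (2 internal orders) and seat the resulting 4 units around the table: (3)! circular arrangements.
So 2 × (3)! = 2 × 6 = 12.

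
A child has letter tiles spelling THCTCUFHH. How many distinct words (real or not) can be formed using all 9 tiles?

15120

THCTCUFHH has 9 letters with C appearing twice, H appearing 3 times, and T appearing twice.
Dividing 9! = 362880 by 3!·2!·2! = 24 for the repeated letters gives 15120.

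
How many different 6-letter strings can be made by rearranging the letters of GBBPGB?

60

Letter multiplicities in GBBPGB: B×3, G×2, P×1.
So there are 6! / (3!·2!) = 60 distinguishable arrangements.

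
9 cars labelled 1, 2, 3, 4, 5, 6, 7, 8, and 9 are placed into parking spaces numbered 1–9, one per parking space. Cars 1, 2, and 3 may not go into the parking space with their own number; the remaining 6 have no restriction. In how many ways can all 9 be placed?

Let Aᵢ (for i ∈ {1, 2, 3}) be the placements that put car i in its forbidden parking space. Any j of these fix j positions, leaving (9−j)! ways to fill the rest, and there are C(3,j) ways to pick which j.
By inclusion–exclusion, the number of valid placements is Σ_{j=0}^{3} (−1)^j C(3,j)·(9−j)!.
Computing: 362880 − 120960 + 15120 − 720 = 256320.

256320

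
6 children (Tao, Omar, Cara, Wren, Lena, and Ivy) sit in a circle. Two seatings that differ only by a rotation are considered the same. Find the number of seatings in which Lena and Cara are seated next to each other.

48

Glue Lena and Cara into a block (2 internal orders). Seating 5 units around a circle gives (4)! arrangements.
So 2 × (4)! = 2 × 24 = 48.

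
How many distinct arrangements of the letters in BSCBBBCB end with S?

21

With the last slot taken by S, it remains to arrange the other 7 letters (BCBBBCB).
Those 7 letters have B appearing 5 times and C appearing twice, giving (7)!/(5!·2!) = 21.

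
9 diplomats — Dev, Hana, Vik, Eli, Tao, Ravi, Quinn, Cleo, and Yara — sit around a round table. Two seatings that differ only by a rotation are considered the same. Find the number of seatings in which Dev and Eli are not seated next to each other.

30240

All circular seatings of 9 people number (8)! = 40320.
Seatings with Dev beside Eli: treat them as a block with 2 internal orders, giving 2 × (7)! = 10080.
Subtracting, 40320 − 10080 = 30240.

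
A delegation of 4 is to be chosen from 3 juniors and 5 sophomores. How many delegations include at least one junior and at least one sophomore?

Total 4-person selections from all 8: C(8,4) = 70.
Subtract selections that omit an entire group: no juniors → C(5,4) = 5; no sophomores → C(3,4) = 0.
Both groups omitted at once is impossible, so 70 − 5 = 65.

65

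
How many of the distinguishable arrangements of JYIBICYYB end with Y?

5040

With the last slot taken by Y, it remains to arrange the other 8 letters (JIBICYYB).
Those 8 letters have B appearing twice, I appearing twice, and Y appearing twice, giving (8)!/(2!·2!·2!) = 5040.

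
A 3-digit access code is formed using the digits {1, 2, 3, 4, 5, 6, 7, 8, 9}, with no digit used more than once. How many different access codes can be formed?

504

With no repetition, fill the 3 digits in order: 9 choices, then 8, down to 7.
9 × 8 × 7 = 504.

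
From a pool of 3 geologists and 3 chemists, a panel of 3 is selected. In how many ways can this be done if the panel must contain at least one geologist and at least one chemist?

With no constraint there are C(6,3) = 20 possible selections.
Subtract selections that omit an entire group: no geologists → C(3,3) = 1; no chemists → C(3,3) = 1.
Both groups omitted at once is impossible, so 20 − 2 = 18.

18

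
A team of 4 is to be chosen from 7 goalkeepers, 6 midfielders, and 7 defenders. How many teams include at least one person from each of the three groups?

Unrestricted: C(20,4) = 4845 ways to pick any 4 of the 20.
Subtract selections that omit an entire group: no goalkeepers → C(13,4) = 715; no midfielders → C(14,4) = 1001; no defenders → C(13,4) = 715.
Add back selections omitting two groups (i.e. drawn from a single group): C(7,4) + C(6,4) + C(7,4) = 85.
By inclusion–exclusion: 4845 − 2431 + 85 = 2499.

2499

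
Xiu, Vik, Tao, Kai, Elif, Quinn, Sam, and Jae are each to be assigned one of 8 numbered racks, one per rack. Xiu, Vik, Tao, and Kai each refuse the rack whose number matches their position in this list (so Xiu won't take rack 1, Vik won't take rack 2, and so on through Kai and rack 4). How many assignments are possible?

24024

Let Aᵢ (for 1 ≤ i ≤ 4) be the placements that put person i in their forbidden rack. Any j of these fix j positions, leaving (8−j)! ways to fill the rest, and there are C(4,j) ways to pick which j.
By inclusion–exclusion, the number of valid placements is Σ_{j=0}^{4} (−1)^j C(4,j)·(8−j)!.
Computing: 40320 − 20160 + 4320 − 480 + 24 = 24024.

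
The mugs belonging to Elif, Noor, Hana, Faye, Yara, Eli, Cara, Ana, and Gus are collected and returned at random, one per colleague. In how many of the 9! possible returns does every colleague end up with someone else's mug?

133496

Count assignments avoiding every fixed point. For any j of the 9 colleagues fixed to their own mug, the other 9−j can be arranged in (9−j)! ways.
By inclusion–exclusion this is Σ_{j=0}^{9} (−1)^j C(9,j)·(9−j)!.
Computing: 362880 − 362880 + 181440 − 60480 + 15120 − 3024 + 504 − 72 + 9 − 1 = 133496.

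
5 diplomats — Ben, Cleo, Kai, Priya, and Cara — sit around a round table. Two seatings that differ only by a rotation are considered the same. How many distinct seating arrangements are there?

24

Seat Ben anywhere (absorbing the rotational symmetry), then permute the other 4: (4)! = 24.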